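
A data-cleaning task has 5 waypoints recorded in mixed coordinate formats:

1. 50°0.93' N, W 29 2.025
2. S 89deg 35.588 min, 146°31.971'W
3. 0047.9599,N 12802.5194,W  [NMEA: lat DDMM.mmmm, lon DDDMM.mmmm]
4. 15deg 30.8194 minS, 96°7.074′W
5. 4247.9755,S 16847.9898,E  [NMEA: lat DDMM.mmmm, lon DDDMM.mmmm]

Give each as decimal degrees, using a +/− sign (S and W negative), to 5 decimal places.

1. 50.01550, -29.03375
2. -89.59313, -146.53285
3. 0.79933, -128.04199
4. -15.51366, -96.11790
5. -42.79959, 168.79983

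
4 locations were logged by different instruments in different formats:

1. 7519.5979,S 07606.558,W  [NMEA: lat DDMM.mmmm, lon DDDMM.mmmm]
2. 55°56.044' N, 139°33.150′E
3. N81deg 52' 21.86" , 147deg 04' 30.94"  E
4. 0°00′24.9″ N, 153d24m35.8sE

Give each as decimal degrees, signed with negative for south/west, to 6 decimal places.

Point 1:
  φ: split at 2 digits → 75° and 19.5979′; 75 + 19.5979/60 = 75.3266317
  S → negative
  Lon: degrees = first 3 digits = 76, minutes = 6.558; 76 + 6.558/60 = 76.1093000
  W → negative
Point 2:
  Latitude: 56.044′ = 0.934067°; total 55.9340667
  N → positive
  Lon: 33.15′ = 0.552500°; total 139.5525000
  E ⇒ keep positive
Point 3:
  Latitude: 81° + 52/60 + 21.86/3600 = 81 + 0.866667 + 0.006072 = 81.8727389
  N ⇒ keep positive
  λ: 147 + 4/60 + 30.94/3600 = 147.0752611
  E ⇒ keep positive
Point 4:
  Lat: 0° + 0/60 + 24.9/3600 = 0 + 0.000000 + 0.006917 = 0.0069167
  N ⇒ keep positive
  Longitude: 24′ + 35.8″ = 24.59667′; 153 + 24.59667/60 = 153.4099444
  E → positive

1. -75.326632, -76.109300
2. 55.934067, 139.552500
3. 81.872739, 147.075261
4. 0.006917, 153.409944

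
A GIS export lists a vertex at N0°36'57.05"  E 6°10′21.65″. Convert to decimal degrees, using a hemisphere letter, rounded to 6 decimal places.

Latitude: 0 + 36/60 + 57.05/3600 = 0.6158472
Lon: 6° + 10/60 + 21.65/3600 = 6 + 0.166667 + 0.006014 = 6.1726806

0.615847° N, 6.172681° E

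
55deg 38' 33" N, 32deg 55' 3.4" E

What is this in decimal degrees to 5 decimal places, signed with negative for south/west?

55.64250, 32.91761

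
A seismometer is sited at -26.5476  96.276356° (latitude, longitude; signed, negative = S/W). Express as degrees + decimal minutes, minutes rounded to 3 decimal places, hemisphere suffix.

26° 32.856′ S, 96° 16.581′ E

Latitude is negative → S; |value| = 26.547600
Latitude: 26° + 0.547600 × 60 = 26° 32.85600′
Lon: 96° + 0.276356 × 60 = 96° 16.58136′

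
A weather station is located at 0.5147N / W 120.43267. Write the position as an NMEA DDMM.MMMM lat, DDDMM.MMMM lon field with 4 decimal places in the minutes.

0030.8820,N / 12025.9602,W

Lat: 0° + 0.514700 × 60 = 0° 30.882000′
Lon: fractional part 0.432670 → 25.960200 minutes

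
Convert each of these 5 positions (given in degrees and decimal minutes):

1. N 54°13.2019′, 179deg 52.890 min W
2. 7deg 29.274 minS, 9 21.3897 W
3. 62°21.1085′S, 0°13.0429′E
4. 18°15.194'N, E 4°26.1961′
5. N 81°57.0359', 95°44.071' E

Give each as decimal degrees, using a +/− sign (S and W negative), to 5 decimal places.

Point 1:
  φ: 13.2019′ = 0.220032°; total 54.220032
  N → positive
  Lon: 52.89′ = 0.881500°; total 179.881500
  hemisphere W, so the sign is −
Point 2:
  Lat: 29.274′ = 0.487900°; total 7.487900
  S ⇒ negate
  λ: 9 + 21.3897/60 = 9.356495
  hemisphere W, so the sign is −
Point 3:
  φ: 62 + 21.1085/60 = 62.351808
  S → negative
  Lon: 0 + 13.0429/60 = 0.217382
  E → positive
Point 4:
  φ: 15.194′ = 0.253233°; total 18.253233
  N → positive
  λ: 26.1961′ = 0.436602°; total 4.436602
  E ⇒ keep positive
Point 5:
  Lat: 81 + 57.0359/60 = 81.950598
  N ⇒ keep positive
  Longitude: 44.071′ = 0.734517°; total 95.734517
  E → positive

1. 54.22003, -179.88150
2. -7.48790, -9.35650
3. -62.35181, 0.21738
4. 18.25323, 4.43660
5. 81.95060, 95.73452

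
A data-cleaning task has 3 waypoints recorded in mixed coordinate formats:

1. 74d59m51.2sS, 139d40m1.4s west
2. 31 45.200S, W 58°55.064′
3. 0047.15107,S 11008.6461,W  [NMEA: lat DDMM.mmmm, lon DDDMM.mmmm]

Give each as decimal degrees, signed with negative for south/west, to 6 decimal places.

1. -74.997556, -139.667056
2. -31.753333, -58.917733
3. -0.785851, -110.144102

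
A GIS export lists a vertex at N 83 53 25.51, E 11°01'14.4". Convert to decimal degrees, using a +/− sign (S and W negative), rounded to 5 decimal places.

83.89042, 11.02067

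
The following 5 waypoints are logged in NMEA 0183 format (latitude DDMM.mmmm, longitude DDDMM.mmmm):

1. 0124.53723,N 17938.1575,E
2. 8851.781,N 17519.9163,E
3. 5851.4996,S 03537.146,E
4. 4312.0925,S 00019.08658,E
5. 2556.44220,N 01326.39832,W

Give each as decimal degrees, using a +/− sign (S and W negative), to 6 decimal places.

1. 1.408954, 179.635958
2. 88.863017, 175.331938
3. -58.858327, 35.619100
4. -43.201542, 0.318110
5. 25.940703, -13.439972

Point 1:
  Latitude: degrees = first 2 digits = 1, minutes = 24.53723; 1 + 24.53723/60 = 1.4089538
  N → positive
  Longitude: degrees = first 3 digits = 179, minutes = 38.1575; 179 + 38.1575/60 = 179.6359583
  E ⇒ keep positive
Point 2:
  φ: split at 2 digits → 88° and 51.781′; 88 + 51.781/60 = 88.8630167
  N ⇒ keep positive
  Lon: degrees = first 3 digits = 175, minutes = 19.9163; 175 + 19.9163/60 = 175.3319383
  E → positive
Point 3:
  φ: split at 2 digits → 58° and 51.4996′; 58 + 51.4996/60 = 58.8583267
  S → negative
  Lon: degrees = first 3 digits = 35, minutes = 37.146; 35 + 37.146/60 = 35.6191000
  E ⇒ keep positive
Point 4:
  Lat: split at 2 digits → 43° and 12.0925′; 43 + 12.0925/60 = 43.2015417
  S ⇒ negate
  Lon: split at 3 digits → 000° and 19.08658′; 0 + 19.08658/60 = 0.3181097
  E → positive
Point 5:
  φ: split at 2 digits → 25° and 56.4422′; 25 + 56.4422/60 = 25.9407033
  N → positive
  λ: degrees = first 3 digits = 13, minutes = 26.39832; 13 + 26.39832/60 = 13.4399720
  W ⇒ negate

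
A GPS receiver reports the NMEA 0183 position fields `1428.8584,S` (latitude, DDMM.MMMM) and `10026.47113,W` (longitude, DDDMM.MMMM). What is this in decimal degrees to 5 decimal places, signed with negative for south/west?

φ: split at 2 digits → 14° and 28.8584′; 14 + 28.8584/60 = 14.480973
hemisphere S, so the sign is −
Lon: split at 3 digits → 100° and 26.47113′; 100 + 26.47113/60 = 100.441186
hemisphere W, so the sign is −

-14.48097, -100.44119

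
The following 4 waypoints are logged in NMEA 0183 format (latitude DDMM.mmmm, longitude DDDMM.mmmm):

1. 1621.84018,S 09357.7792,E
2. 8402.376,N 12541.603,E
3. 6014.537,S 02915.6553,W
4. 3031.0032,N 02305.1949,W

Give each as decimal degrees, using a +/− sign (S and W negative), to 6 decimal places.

1. -16.364003, 93.962987
2. 84.039600, 125.693383
3. -60.242283, -29.260922
4. 30.516720, -23.086582

Point 1:
  Latitude: degrees = first 2 digits = 16, minutes = 21.84018; 16 + 21.84018/60 = 16.3640030
  S ⇒ negate
  Lon: split at 3 digits → 093° and 57.7792′; 93 + 57.7792/60 = 93.9629867
  E → positive
Point 2:
  φ: degrees = first 2 digits = 84, minutes = 2.376; 84 + 2.376/60 = 84.0396000
  N → positive
  Longitude: degrees = first 3 digits = 125, minutes = 41.603; 125 + 41.603/60 = 125.6933833
  E ⇒ keep positive
Point 3:
  φ: degrees = first 2 digits = 60, minutes = 14.537; 60 + 14.537/60 = 60.2422833
  S → negative
  Lon: split at 3 digits → 029° and 15.6553′; 29 + 15.6553/60 = 29.2609217
  W ⇒ negate
Point 4:
  Latitude: degrees = first 2 digits = 30, minutes = 31.0032; 30 + 31.0032/60 = 30.5167200
  N → positive
  λ: degrees = first 3 digits = 23, minutes = 5.1949; 23 + 5.1949/60 = 23.0865817
  hemisphere W, so the sign is −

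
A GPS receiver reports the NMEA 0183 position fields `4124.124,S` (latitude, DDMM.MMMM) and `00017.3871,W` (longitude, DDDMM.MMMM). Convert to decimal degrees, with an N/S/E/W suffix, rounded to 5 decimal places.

41.40207° S, 0.28979° W

φ: degrees = first 2 digits = 41, minutes = 24.124; 41 + 24.124/60 = 41.402067
Lon: split at 3 digits → 000° and 17.3871′; 0 + 17.3871/60 = 0.289785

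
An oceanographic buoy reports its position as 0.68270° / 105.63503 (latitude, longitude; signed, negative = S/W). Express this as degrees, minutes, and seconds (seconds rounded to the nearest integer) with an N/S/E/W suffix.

0°40′58″ N, 105°38′6″ E

Latitude: 0.682700 × 60 = 40.96200′ → 40′, remainder × 60 = 57.72″
Longitude: 0.635030° → 38.10180′; 0.10180 × 60 = 6.11″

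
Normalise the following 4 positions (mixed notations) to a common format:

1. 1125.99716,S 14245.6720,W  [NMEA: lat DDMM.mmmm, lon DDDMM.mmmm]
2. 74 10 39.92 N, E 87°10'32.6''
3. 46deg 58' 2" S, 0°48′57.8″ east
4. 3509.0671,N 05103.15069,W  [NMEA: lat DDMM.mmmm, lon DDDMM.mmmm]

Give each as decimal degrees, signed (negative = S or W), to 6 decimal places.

Point 1:
  Latitude: split at 2 digits → 11° and 25.99716′; 11 + 25.99716/60 = 11.4332860
  S → negative
  Lon: split at 3 digits → 142° and 45.672′; 142 + 45.672/60 = 142.7612000
  W ⇒ negate
Point 2:
  Latitude: 74 + 10/60 + 39.92/3600 = 74.1777556
  N → positive
  Lon: 87° + 10/60 + 32.6/3600 = 87 + 0.166667 + 0.009056 = 87.1757222
  E → positive
Point 3:
  Latitude: 46 + 58/60 + 2/3600 = 46.9672222
  hemisphere S, so the sign is −
  Lon: 0° + 48/60 + 57.8/3600 = 0 + 0.800000 + 0.016056 = 0.8160556
  E → positive
Point 4:
  Latitude: split at 2 digits → 35° and 9.0671′; 35 + 9.0671/60 = 35.1511183
  N ⇒ keep positive
  λ: degrees = first 3 digits = 51, minutes = 3.15069; 51 + 3.15069/60 = 51.0525115
  W ⇒ negate

1. -11.433286, -142.761200
2. 74.177756, 87.175722
3. -46.967222, 0.816056
4. 35.151118, -51.052512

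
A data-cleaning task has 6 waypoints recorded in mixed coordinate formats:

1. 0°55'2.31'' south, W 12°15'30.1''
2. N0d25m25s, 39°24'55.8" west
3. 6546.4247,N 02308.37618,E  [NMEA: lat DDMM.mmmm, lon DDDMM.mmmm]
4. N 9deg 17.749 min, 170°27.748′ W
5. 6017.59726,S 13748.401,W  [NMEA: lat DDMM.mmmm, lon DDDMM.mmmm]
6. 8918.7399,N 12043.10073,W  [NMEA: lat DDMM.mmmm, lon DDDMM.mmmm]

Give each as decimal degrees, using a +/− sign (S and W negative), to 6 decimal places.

1. -0.917308, -12.258361
2. 0.423611, -39.415500
3. 65.773745, 23.139603
4. 9.295817, -170.462467
5. -60.293288, -137.806683
6. 89.312332, -120.718346

Point 1:
  Latitude: 0 + 55/60 + 2.31/3600 = 0.9173083
  S ⇒ negate
  Longitude: 12 + 15/60 + 30.1/3600 = 12.2583611
  W ⇒ negate
Point 2:
  Latitude: 0 + 25/60 + 25/3600 = 0.4236111
  N ⇒ keep positive
  λ: 24′ + 55.8″ = 24.93000′; 39 + 24.93000/60 = 39.4155000
  hemisphere W, so the sign is −
Point 3:
  φ: degrees = first 2 digits = 65, minutes = 46.4247; 65 + 46.4247/60 = 65.7737450
  N → positive
  λ: degrees = first 3 digits = 23, minutes = 8.37618; 23 + 8.37618/60 = 23.1396030
  E → positive
Point 4:
  Latitude: 9 + 17.749/60 = 9.2958167
  N ⇒ keep positive
  Longitude: 27.748′ = 0.462467°; total 170.4624667
  W → negative
Point 5:
  Lat: degrees = first 2 digits = 60, minutes = 17.59726; 60 + 17.59726/60 = 60.2932877
  S → negative
  Longitude: degrees = first 3 digits = 137, minutes = 48.401; 137 + 48.401/60 = 137.8066833
  W ⇒ negate
Point 6:
  Lat: degrees = first 2 digits = 89, minutes = 18.7399; 89 + 18.7399/60 = 89.3123317
  N ⇒ keep positive
  Lon: split at 3 digits → 120° and 43.10073′; 120 + 43.10073/60 = 120.7183455
  W ⇒ negate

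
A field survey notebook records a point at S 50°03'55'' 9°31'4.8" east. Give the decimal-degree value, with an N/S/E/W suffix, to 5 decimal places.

50.06528° S, 9.51800° E

Latitude: 50 + 3/60 + 55/3600 = 50.065278
Lon: 9 + 31/60 + 4.8/3600 = 9.518000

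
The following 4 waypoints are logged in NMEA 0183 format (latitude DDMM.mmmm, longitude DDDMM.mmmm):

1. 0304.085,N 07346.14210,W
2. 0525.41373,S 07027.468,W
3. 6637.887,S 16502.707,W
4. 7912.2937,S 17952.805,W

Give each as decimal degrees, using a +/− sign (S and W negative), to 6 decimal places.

1. 3.068083, -73.769035
2. -5.423562, -70.457800
3. -66.631450, -165.045117
4. -79.204895, -179.880083

Point 1:
  Latitude: degrees = first 2 digits = 3, minutes = 4.085; 3 + 4.085/60 = 3.0680833
  N → positive
  Longitude: split at 3 digits → 073° and 46.1421′; 73 + 46.1421/60 = 73.7690350
  W → negative
Point 2:
  Latitude: degrees = first 2 digits = 5, minutes = 25.41373; 5 + 25.41373/60 = 5.4235622
  S → negative
  λ: degrees = first 3 digits = 70, minutes = 27.468; 70 + 27.468/60 = 70.4578000
  W ⇒ negate
Point 3:
  φ: degrees = first 2 digits = 66, minutes = 37.887; 66 + 37.887/60 = 66.6314500
  hemisphere S, so the sign is −
  Lon: split at 3 digits → 165° and 2.707′; 165 + 2.707/60 = 165.0451167
  W ⇒ negate
Point 4:
  φ: split at 2 digits → 79° and 12.2937′; 79 + 12.2937/60 = 79.2048950
  S → negative
  Lon: degrees = first 3 digits = 179, minutes = 52.805; 179 + 52.805/60 = 179.8800833
  W ⇒ negate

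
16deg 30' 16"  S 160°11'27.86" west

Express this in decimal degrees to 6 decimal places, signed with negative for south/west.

φ: 16 + 30/60 + 16/3600 = 16.5044444
S → negative
Longitude: 160 + 11/60 + 27.86/3600 = 160.1910722
W → negative

-16.504444, -160.191072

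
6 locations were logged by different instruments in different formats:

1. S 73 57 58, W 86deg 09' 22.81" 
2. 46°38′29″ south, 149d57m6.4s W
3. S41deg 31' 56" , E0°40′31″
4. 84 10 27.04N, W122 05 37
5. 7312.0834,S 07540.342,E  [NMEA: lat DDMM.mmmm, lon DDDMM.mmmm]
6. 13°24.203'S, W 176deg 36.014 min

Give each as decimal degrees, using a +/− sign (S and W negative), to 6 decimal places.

Point 1:
  φ: 73° + 57/60 + 58/3600 = 73 + 0.950000 + 0.016111 = 73.9661111
  S → negative
  λ: 86° + 9/60 + 22.81/3600 = 86 + 0.150000 + 0.006336 = 86.1563361
  W ⇒ negate
Point 2:
  Lat: 46 + 38/60 + 29/3600 = 46.6413889
  hemisphere S, so the sign is −
  Longitude: 149° + 57/60 + 6.4/3600 = 149 + 0.950000 + 0.001778 = 149.9517778
  hemisphere W, so the sign is −
Point 3:
  Latitude: 31′ + 56″ = 31.93333′; 41 + 31.93333/60 = 41.5322222
  S ⇒ negate
  Longitude: 0 + 40/60 + 31/3600 = 0.6752778
  E → positive
Point 4:
  Latitude: 84° + 10/60 + 27.04/3600 = 84 + 0.166667 + 0.007511 = 84.1741778
  N → positive
  Longitude: 122 + 5/60 + 37/3600 = 122.0936111
  W → negative
Point 5:
  Lat: split at 2 digits → 73° and 12.0834′; 73 + 12.0834/60 = 73.2013900
  S ⇒ negate
  Lon: split at 3 digits → 075° and 40.342′; 75 + 40.342/60 = 75.6723667
  E → positive
Point 6:
  Latitude: 13 + 24.203/60 = 13.4033833
  hemisphere S, so the sign is −
  λ: 36.014′ = 0.600233°; total 176.6002333
  W → negative

1. -73.966111, -86.156336
2. -46.641389, -149.951778
3. -41.532222, 0.675278
4. 84.174178, -122.093611
5. -73.201390, 75.672367
6. -13.403383, -176.600233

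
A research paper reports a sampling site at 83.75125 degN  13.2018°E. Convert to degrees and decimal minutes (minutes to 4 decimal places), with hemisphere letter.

Latitude: 83° + 0.751250 × 60 = 83° 45.075000′
λ: fractional part 0.201800 → 12.108000 minutes

83° 45.0750′ N, 13° 12.1080′ E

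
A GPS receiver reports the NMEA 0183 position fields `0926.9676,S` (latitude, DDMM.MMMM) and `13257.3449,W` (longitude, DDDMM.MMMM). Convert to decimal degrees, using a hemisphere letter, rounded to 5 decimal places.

9.44946° S, 132.95575° W

Latitude: split at 2 digits → 09° and 26.9676′; 9 + 26.9676/60 = 9.449460
Lon: degrees = first 3 digits = 132, minutes = 57.3449; 132 + 57.3449/60 = 132.955748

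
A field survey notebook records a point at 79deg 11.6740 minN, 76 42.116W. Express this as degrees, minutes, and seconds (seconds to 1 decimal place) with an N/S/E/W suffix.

79°11′40.4″ N, 76°42′7.0″ W

φ: fractional minutes 0.67400 × 60 = 40.440″
Longitude: 42.11600′ → 42′ and 0.11600 × 60 = 6.960″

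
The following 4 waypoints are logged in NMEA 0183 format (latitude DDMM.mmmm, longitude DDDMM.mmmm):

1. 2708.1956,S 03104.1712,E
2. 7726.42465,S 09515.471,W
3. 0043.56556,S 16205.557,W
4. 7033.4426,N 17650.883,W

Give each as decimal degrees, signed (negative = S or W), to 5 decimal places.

Point 1:
  Latitude: split at 2 digits → 27° and 8.1956′; 27 + 8.1956/60 = 27.136593
  S → negative
  Longitude: degrees = first 3 digits = 31, minutes = 4.1712; 31 + 4.1712/60 = 31.069520
  E ⇒ keep positive
Point 2:
  Lat: degrees = first 2 digits = 77, minutes = 26.42465; 77 + 26.42465/60 = 77.440411
  S → negative
  λ: degrees = first 3 digits = 95, minutes = 15.471; 95 + 15.471/60 = 95.257850
  hemisphere W, so the sign is −
Point 3:
  Lat: split at 2 digits → 00° and 43.56556′; 0 + 43.56556/60 = 0.726093
  S ⇒ negate
  Lon: split at 3 digits → 162° and 5.557′; 162 + 5.557/60 = 162.092617
  hemisphere W, so the sign is −
Point 4:
  φ: degrees = first 2 digits = 70, minutes = 33.4426; 70 + 33.4426/60 = 70.557377
  N → positive
  Lon: split at 3 digits → 176° and 50.883′; 176 + 50.883/60 = 176.848050
  W ⇒ negate

1. -27.13659, 31.06952
2. -77.44041, -95.25785
3. -0.72609, -162.09262
4. 70.55738, -176.84805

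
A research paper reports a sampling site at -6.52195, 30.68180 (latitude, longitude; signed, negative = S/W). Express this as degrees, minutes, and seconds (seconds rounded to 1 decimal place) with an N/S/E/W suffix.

Latitude is negative → S; |value| = 6.521950
Latitude: whole degrees 6; 31.31700′ → 31′ and 19.020″
λ: 0.681800 × 60 = 40.90800′ → 40′, remainder × 60 = 54.480″

6°31′19.0″ S, 30°40′54.5″ E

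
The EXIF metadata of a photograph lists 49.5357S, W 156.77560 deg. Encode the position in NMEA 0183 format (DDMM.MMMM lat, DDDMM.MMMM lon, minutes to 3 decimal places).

4932.142,S / 15646.536,W

Lat: minutes = (49.535700 − 49) × 60 = 32.14200
λ: fractional part 0.775600 → 46.53600 minutes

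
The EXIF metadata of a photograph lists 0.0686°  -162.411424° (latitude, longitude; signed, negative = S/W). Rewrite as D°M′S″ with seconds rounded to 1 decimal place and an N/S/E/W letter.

Latitude: whole degrees 0; 4.11600′ → 4′ and 6.960″
Longitude is negative → W; |value| = 162.411424
Longitude: whole degrees 162; 24.68544′ → 24′ and 41.126″

0°04′7.0″ N, 162°24′41.1″ W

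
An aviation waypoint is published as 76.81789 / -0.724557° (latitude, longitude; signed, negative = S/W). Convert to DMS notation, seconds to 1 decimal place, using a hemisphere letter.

76°49′4.4″ N, 0°43′28.4″ W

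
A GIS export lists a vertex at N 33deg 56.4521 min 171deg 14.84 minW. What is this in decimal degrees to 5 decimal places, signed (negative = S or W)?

Latitude: 33 + 56.4521/60 = 33.940868
N ⇒ keep positive
λ: 171 + 14.84/60 = 171.247333
W ⇒ negate

33.94087, -171.24733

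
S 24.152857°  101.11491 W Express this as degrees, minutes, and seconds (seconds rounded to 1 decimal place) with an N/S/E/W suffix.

Lat: 0.152857° → 9.17142′; 0.17142 × 60 = 10.285″
Lon: whole degrees 101; 6.89460′ → 6′ and 53.676″

24°09′10.3″ S, 101°06′53.7″ W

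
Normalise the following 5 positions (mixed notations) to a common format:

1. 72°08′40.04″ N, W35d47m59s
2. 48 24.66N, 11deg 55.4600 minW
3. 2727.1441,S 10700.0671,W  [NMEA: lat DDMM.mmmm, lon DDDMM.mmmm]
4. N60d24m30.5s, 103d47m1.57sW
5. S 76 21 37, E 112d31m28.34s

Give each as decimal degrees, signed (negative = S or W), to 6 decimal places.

1. 72.144456, -35.799722
2. 48.411000, -11.924333
3. -27.452402, -107.001118
4. 60.408472, -103.783769
5. -76.360278, 112.524539

Point 1:
  φ: 72° + 8/60 + 40.04/3600 = 72 + 0.133333 + 0.011122 = 72.1444556
  N ⇒ keep positive
  λ: 35° + 47/60 + 59/3600 = 35 + 0.783333 + 0.016389 = 35.7997222
  W → negative
Point 2:
  φ: 24.66′ = 0.411000°; total 48.4110000
  N → positive
  λ: 55.46′ = 0.924333°; total 11.9243333
  W ⇒ negate
Point 3:
  Latitude: degrees = first 2 digits = 27, minutes = 27.1441; 27 + 27.1441/60 = 27.4524017
  hemisphere S, so the sign is −
  Longitude: split at 3 digits → 107° and 0.0671′; 107 + 0.0671/60 = 107.0011183
  hemisphere W, so the sign is −
Point 4:
  Latitude: 60 + 24/60 + 30.5/3600 = 60.4084722
  N ⇒ keep positive
  Longitude: 103 + 47/60 + 1.57/3600 = 103.7837694
  hemisphere W, so the sign is −
Point 5:
  Latitude: 76° + 21/60 + 37/3600 = 76 + 0.350000 + 0.010278 = 76.3602778
  S ⇒ negate
  λ: 112 + 31/60 + 28.34/3600 = 112.5245389
  E ⇒ keep positive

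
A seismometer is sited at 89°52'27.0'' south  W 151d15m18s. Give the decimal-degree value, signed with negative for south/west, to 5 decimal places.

Lat: 89° + 52/60 + 27/3600 = 89 + 0.866667 + 0.007500 = 89.874167
hemisphere S, so the sign is −
λ: 15′ + 18″ = 15.30000′; 151 + 15.30000/60 = 151.255000
W ⇒ negate

-89.87417, -151.25500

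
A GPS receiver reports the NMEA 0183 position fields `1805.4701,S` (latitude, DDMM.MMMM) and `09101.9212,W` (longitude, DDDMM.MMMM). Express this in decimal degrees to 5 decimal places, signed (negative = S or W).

-18.09117, -91.03202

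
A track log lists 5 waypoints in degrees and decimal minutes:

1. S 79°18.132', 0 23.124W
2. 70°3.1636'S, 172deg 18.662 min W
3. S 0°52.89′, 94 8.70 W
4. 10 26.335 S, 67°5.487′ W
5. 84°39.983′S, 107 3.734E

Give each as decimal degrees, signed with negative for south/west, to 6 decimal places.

1. -79.302200, -0.385400
2. -70.052727, -172.311033
3. -0.881500, -94.145000
4. -10.438917, -67.091450
5. -84.666383, 107.062233

Point 1:
  φ: 18.132′ = 0.302200°; total 79.3022000
  S ⇒ negate
  λ: 23.124′ = 0.385400°; total 0.3854000
  W → negative
Point 2:
  φ: 70 + 3.1636/60 = 70.0527267
  hemisphere S, so the sign is −
  Lon: 172 + 18.662/60 = 172.3110333
  hemisphere W, so the sign is −
Point 3:
  φ: 52.89′ = 0.881500°; total 0.8815000
  hemisphere S, so the sign is −
  λ: 94 + 8.7/60 = 94.1450000
  W → negative
Point 4:
  Lat: 26.335′ = 0.438917°; total 10.4389167
  S → negative
  λ: 5.487′ = 0.091450°; total 67.0914500
  W ⇒ negate
Point 5:
  Latitude: 84 + 39.983/60 = 84.6663833
  hemisphere S, so the sign is −
  Longitude: 107 + 3.734/60 = 107.0622333
  E → positive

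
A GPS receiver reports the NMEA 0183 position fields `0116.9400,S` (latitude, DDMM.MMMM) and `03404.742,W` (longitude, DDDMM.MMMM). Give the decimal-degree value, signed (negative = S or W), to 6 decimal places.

-1.282333, -34.079033

Lat: split at 2 digits → 01° and 16.94′; 1 + 16.94/60 = 1.2823333
S → negative
Lon: degrees = first 3 digits = 34, minutes = 4.742; 34 + 4.742/60 = 34.0790333
hemisphere W, so the sign is −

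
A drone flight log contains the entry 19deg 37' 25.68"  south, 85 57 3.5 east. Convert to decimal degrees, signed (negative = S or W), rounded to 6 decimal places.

Latitude: 19 + 37/60 + 25.68/3600 = 19.6238000
S → negative
Longitude: 85° + 57/60 + 3.5/3600 = 85 + 0.950000 + 0.000972 = 85.9509722
E → positive

-19.623800, 85.950972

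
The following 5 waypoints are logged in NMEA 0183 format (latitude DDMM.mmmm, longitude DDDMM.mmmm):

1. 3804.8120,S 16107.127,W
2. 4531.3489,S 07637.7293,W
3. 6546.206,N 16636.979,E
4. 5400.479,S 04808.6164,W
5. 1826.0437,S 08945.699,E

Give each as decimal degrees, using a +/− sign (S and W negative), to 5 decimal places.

Point 1:
  Latitude: degrees = first 2 digits = 38, minutes = 4.812; 38 + 4.812/60 = 38.080200
  hemisphere S, so the sign is −
  Lon: degrees = first 3 digits = 161, minutes = 7.127; 161 + 7.127/60 = 161.118783
  hemisphere W, so the sign is −
Point 2:
  φ: degrees = first 2 digits = 45, minutes = 31.3489; 45 + 31.3489/60 = 45.522482
  hemisphere S, so the sign is −
  λ: split at 3 digits → 076° and 37.7293′; 76 + 37.7293/60 = 76.628822
  W → negative
Point 3:
  Latitude: degrees = first 2 digits = 65, minutes = 46.206; 65 + 46.206/60 = 65.770100
  N ⇒ keep positive
  Lon: split at 3 digits → 166° and 36.979′; 166 + 36.979/60 = 166.616317
  E ⇒ keep positive
Point 4:
  Latitude: split at 2 digits → 54° and 0.479′; 54 + 0.479/60 = 54.007983
  S → negative
  λ: degrees = first 3 digits = 48, minutes = 8.6164; 48 + 8.6164/60 = 48.143607
  hemisphere W, so the sign is −
Point 5:
  φ: degrees = first 2 digits = 18, minutes = 26.0437; 18 + 26.0437/60 = 18.434062
  S ⇒ negate
  Longitude: split at 3 digits → 089° and 45.699′; 89 + 45.699/60 = 89.761650
  E ⇒ keep positive

1. -38.08020, -161.11878
2. -45.52248, -76.62882
3. 65.77010, 166.61632
4. -54.00798, -48.14361
5. -18.43406, 89.76165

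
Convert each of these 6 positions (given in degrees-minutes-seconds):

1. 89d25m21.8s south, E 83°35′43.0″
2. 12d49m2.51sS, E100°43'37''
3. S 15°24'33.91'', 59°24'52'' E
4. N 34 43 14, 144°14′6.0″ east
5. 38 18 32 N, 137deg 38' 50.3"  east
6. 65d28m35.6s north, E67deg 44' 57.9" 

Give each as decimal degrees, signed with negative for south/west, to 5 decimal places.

Point 1:
  Latitude: 89° + 25/60 + 21.8/3600 = 89 + 0.416667 + 0.006056 = 89.422722
  hemisphere S, so the sign is −
  Longitude: 83 + 35/60 + 43/3600 = 83.595278
  E ⇒ keep positive
Point 2:
  φ: 12° + 49/60 + 2.51/3600 = 12 + 0.816667 + 0.000697 = 12.817364
  hemisphere S, so the sign is −
  λ: 100° + 43/60 + 37/3600 = 100 + 0.716667 + 0.010278 = 100.726944
  E ⇒ keep positive
Point 3:
  φ: 24′ + 33.91″ = 24.56517′; 15 + 24.56517/60 = 15.409419
  hemisphere S, so the sign is −
  λ: 24′ + 52″ = 24.86667′; 59 + 24.86667/60 = 59.414444
  E → positive
Point 4:
  Latitude: 34 + 43/60 + 14/3600 = 34.720556
  N → positive
  λ: 144° + 14/60 + 6/3600 = 144 + 0.233333 + 0.001667 = 144.235000
  E ⇒ keep positive
Point 5:
  Lat: 38 + 18/60 + 32/3600 = 38.308889
  N → positive
  Lon: 38′ + 50.3″ = 38.83833′; 137 + 38.83833/60 = 137.647306
  E → positive
Point 6:
  Latitude: 65° + 28/60 + 35.6/3600 = 65 + 0.466667 + 0.009889 = 65.476556
  N ⇒ keep positive
  Lon: 67 + 44/60 + 57.9/3600 = 67.749417
  E → positive

1. -89.42272, 83.59528
2. -12.81736, 100.72694
3. -15.40942, 59.41444
4. 34.72056, 144.23500
5. 38.30889, 137.64731
6. 65.47656, 67.74942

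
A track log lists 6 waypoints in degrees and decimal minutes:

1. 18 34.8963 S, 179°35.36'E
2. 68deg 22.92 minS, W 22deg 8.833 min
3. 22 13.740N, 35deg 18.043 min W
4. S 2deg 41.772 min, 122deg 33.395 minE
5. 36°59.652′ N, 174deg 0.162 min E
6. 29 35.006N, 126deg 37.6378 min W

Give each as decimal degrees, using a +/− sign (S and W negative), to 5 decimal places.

Point 1:
  φ: 18 + 34.8963/60 = 18.581605
  S ⇒ negate
  λ: 35.36′ = 0.589333°; total 179.589333
  E ⇒ keep positive
Point 2:
  Latitude: 22.92′ = 0.382000°; total 68.382000
  S → negative
  λ: 8.833′ = 0.147217°; total 22.147217
  W → negative
Point 3:
  Latitude: 13.74′ = 0.229000°; total 22.229000
  N ⇒ keep positive
  λ: 18.043′ = 0.300717°; total 35.300717
  hemisphere W, so the sign is −
Point 4:
  Latitude: 2 + 41.772/60 = 2.696200
  S → negative
  Lon: 33.395′ = 0.556583°; total 122.556583
  E ⇒ keep positive
Point 5:
  Latitude: 59.652′ = 0.994200°; total 36.994200
  N → positive
  Lon: 0.162′ = 0.002700°; total 174.002700
  E → positive
Point 6:
  Lat: 35.006′ = 0.583433°; total 29.583433
  N ⇒ keep positive
  λ: 126 + 37.6378/60 = 126.627297
  W ⇒ negate

1. -18.58161, 179.58933
2. -68.38200, -22.14722
3. 22.22900, -35.30072
4. -2.69620, 122.55658
5. 36.99420, 174.00270
6. 29.58343, -126.62730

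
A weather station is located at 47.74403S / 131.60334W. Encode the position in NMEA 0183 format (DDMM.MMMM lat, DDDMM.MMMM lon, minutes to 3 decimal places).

φ: minutes = (47.744030 − 47) × 60 = 44.64180
Longitude: minutes = (131.603340 − 131) × 60 = 36.20040

4744.642,S / 13136.200,W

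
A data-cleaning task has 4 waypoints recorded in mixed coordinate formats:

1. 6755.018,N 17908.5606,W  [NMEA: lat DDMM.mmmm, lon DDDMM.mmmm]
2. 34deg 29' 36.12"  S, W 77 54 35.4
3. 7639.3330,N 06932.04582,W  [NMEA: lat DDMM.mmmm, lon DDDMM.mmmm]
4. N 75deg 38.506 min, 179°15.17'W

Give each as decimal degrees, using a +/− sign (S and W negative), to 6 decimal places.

Point 1:
  φ: split at 2 digits → 67° and 55.018′; 67 + 55.018/60 = 67.9169667
  N → positive
  λ: split at 3 digits → 179° and 8.5606′; 179 + 8.5606/60 = 179.1426767
  hemisphere W, so the sign is −
Point 2:
  φ: 34 + 29/60 + 36.12/3600 = 34.4933667
  hemisphere S, so the sign is −
  Lon: 77° + 54/60 + 35.4/3600 = 77 + 0.900000 + 0.009833 = 77.9098333
  W ⇒ negate
Point 3:
  Lat: split at 2 digits → 76° and 39.333′; 76 + 39.333/60 = 76.6555500
  N → positive
  λ: degrees = first 3 digits = 69, minutes = 32.04582; 69 + 32.04582/60 = 69.5340970
  W ⇒ negate
Point 4:
  Latitude: 38.506′ = 0.641767°; total 75.6417667
  N → positive
  Lon: 15.17′ = 0.252833°; total 179.2528333
  W ⇒ negate

1. 67.916967, -179.142677
2. -34.493367, -77.909833
3. 76.655550, -69.534097
4. 75.641767, -179.252833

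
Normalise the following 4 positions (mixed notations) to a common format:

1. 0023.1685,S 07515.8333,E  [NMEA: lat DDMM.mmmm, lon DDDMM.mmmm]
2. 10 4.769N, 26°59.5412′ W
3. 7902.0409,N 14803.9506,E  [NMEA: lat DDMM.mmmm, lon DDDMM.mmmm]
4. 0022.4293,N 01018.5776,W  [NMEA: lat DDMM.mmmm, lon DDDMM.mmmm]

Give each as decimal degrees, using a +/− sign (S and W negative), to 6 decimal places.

1. -0.386142, 75.263888
2. 10.079483, -26.992353
3. 79.034015, 148.065843
4. 0.373822, -10.309627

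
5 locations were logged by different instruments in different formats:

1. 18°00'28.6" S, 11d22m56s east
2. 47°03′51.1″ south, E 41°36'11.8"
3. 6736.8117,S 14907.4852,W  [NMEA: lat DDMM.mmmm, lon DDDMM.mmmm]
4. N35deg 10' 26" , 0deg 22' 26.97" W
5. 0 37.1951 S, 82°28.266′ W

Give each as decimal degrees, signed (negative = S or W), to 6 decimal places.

Point 1:
  φ: 18 + 0/60 + 28.6/3600 = 18.0079444
  hemisphere S, so the sign is −
  Lon: 11 + 22/60 + 56/3600 = 11.3822222
  E ⇒ keep positive
Point 2:
  φ: 3′ + 51.1″ = 3.85167′; 47 + 3.85167/60 = 47.0641944
  S → negative
  Longitude: 41° + 36/60 + 11.8/3600 = 41 + 0.600000 + 0.003278 = 41.6032778
  E ⇒ keep positive
Point 3:
  Latitude: degrees = first 2 digits = 67, minutes = 36.8117; 67 + 36.8117/60 = 67.6135283
  hemisphere S, so the sign is −
  Longitude: split at 3 digits → 149° and 7.4852′; 149 + 7.4852/60 = 149.1247533
  W ⇒ negate
Point 4:
  φ: 35° + 10/60 + 26/3600 = 35 + 0.166667 + 0.007222 = 35.1738889
  N ⇒ keep positive
  λ: 0 + 22/60 + 26.97/3600 = 0.3741583
  W → negative
Point 5:
  φ: 0 + 37.1951/60 = 0.6199183
  S ⇒ negate
  Lon: 28.266′ = 0.471100°; total 82.4711000
  hemisphere W, so the sign is −

1. -18.007944, 11.382222
2. -47.064194, 41.603278
3. -67.613528, -149.124753
4. 35.173889, -0.374158
5. -0.619918, -82.471100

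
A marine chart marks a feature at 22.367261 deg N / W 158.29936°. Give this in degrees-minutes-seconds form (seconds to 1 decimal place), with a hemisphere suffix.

Lat: 0.367261 × 60 = 22.03566′ → 22′, remainder × 60 = 2.140″
Lon: 0.299360 × 60 = 17.96160′ → 17′, remainder × 60 = 57.696″

22°22′2.1″ N, 158°17′57.7″ W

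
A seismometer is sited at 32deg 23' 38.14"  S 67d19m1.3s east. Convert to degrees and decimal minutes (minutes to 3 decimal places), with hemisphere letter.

32° 23.636′ S, 67° 19.022′ E

Lat: seconds/60 = 0.63567; minutes = 23 + 0.63567 = 23.63567
Longitude: 19 + 1.3/60 = 19.02167′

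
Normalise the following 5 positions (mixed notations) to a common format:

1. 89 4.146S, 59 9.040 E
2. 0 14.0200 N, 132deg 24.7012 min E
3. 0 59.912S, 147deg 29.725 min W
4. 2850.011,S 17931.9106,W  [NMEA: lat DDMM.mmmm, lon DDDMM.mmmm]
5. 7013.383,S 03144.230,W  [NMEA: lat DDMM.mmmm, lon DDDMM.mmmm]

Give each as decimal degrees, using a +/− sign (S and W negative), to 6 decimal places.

1. -89.069100, 59.150667
2. 0.233667, 132.411687
3. -0.998533, -147.495417
4. -28.833517, -179.531843
5. -70.223050, -31.737167

Point 1:
  Lat: 4.146′ = 0.069100°; total 89.0691000
  hemisphere S, so the sign is −
  Longitude: 59 + 9.04/60 = 59.1506667
  E → positive
Point 2:
  Lat: 14.02′ = 0.233667°; total 0.2336667
  N ⇒ keep positive
  Longitude: 24.7012′ = 0.411687°; total 132.4116867
  E → positive
Point 3:
  Lat: 59.912′ = 0.998533°; total 0.9985333
  hemisphere S, so the sign is −
  Longitude: 147 + 29.725/60 = 147.4954167
  hemisphere W, so the sign is −
Point 4:
  Lat: degrees = first 2 digits = 28, minutes = 50.011; 28 + 50.011/60 = 28.8335167
  hemisphere S, so the sign is −
  λ: degrees = first 3 digits = 179, minutes = 31.9106; 179 + 31.9106/60 = 179.5318433
  W → negative
Point 5:
  φ: degrees = first 2 digits = 70, minutes = 13.383; 70 + 13.383/60 = 70.2230500
  hemisphere S, so the sign is −
  Lon: degrees = first 3 digits = 31, minutes = 44.23; 31 + 44.23/60 = 31.7371667
  hemisphere W, so the sign is −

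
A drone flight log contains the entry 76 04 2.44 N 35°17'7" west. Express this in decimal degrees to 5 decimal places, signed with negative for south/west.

φ: 76 + 4/60 + 2.44/3600 = 76.067344
N → positive
Lon: 35 + 17/60 + 7/3600 = 35.285278
hemisphere W, so the sign is −

76.06734, -35.28528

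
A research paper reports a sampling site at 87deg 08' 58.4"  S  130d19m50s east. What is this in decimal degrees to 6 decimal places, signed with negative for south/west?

-87.149556, 130.330556

φ: 8′ + 58.4″ = 8.97333′; 87 + 8.97333/60 = 87.1495556
S → negative
λ: 130° + 19/60 + 50/3600 = 130 + 0.316667 + 0.013889 = 130.3305556
E ⇒ keep positive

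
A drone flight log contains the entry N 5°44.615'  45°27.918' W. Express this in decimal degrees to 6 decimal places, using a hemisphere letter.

5.743583° N, 45.465300° W

Latitude: 44.615′ = 0.743583°; total 5.7435833
Lon: 45 + 27.918/60 = 45.4653000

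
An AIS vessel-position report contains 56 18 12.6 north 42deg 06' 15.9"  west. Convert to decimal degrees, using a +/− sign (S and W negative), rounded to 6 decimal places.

Latitude: 18′ + 12.6″ = 18.21000′; 56 + 18.21000/60 = 56.3035000
N ⇒ keep positive
Lon: 6′ + 15.9″ = 6.26500′; 42 + 6.26500/60 = 42.1044167
W ⇒ negate

56.303500, -42.104417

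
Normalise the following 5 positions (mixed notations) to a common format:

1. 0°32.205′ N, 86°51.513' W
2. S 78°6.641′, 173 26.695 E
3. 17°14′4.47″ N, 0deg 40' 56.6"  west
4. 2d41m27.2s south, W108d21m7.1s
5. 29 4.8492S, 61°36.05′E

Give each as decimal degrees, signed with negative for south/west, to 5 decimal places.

1. 0.53675, -86.85855
2. -78.11068, 173.44492
3. 17.23458, -0.68239
4. -2.69089, -108.35197
5. -29.08082, 61.60083

Point 1:
  φ: 32.205′ = 0.536750°; total 0.536750
  N → positive
  λ: 51.513′ = 0.858550°; total 86.858550
  W ⇒ negate
Point 2:
  Lat: 6.641′ = 0.110683°; total 78.110683
  hemisphere S, so the sign is −
  Lon: 173 + 26.695/60 = 173.444917
  E → positive
Point 3:
  Latitude: 17° + 14/60 + 4.47/3600 = 17 + 0.233333 + 0.001242 = 17.234575
  N → positive
  Longitude: 40′ + 56.6″ = 40.94333′; 0 + 40.94333/60 = 0.682389
  hemisphere W, so the sign is −
Point 4:
  Latitude: 2 + 41/60 + 27.2/3600 = 2.690889
  S ⇒ negate
  Longitude: 108 + 21/60 + 7.1/3600 = 108.351972
  hemisphere W, so the sign is −
Point 5:
  Latitude: 29 + 4.8492/60 = 29.080820
  S ⇒ negate
  Longitude: 36.05′ = 0.600833°; total 61.600833
  E ⇒ keep positive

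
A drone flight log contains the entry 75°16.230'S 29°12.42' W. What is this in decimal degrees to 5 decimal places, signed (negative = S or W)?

Lat: 75 + 16.23/60 = 75.270500
S → negative
Lon: 29 + 12.42/60 = 29.207000
W → negative

-75.27050, -29.20700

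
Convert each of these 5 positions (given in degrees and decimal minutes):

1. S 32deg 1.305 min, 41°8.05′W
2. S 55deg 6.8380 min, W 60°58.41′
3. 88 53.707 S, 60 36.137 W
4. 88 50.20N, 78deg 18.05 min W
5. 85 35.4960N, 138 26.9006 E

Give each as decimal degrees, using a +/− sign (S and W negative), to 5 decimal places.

Point 1:
  φ: 32 + 1.305/60 = 32.021750
  hemisphere S, so the sign is −
  Lon: 41 + 8.05/60 = 41.134167
  hemisphere W, so the sign is −
Point 2:
  φ: 55 + 6.838/60 = 55.113967
  S → negative
  λ: 60 + 58.41/60 = 60.973500
  W → negative
Point 3:
  Latitude: 88 + 53.707/60 = 88.895117
  S → negative
  Lon: 60 + 36.137/60 = 60.602283
  W → negative
Point 4:
  Lat: 50.2′ = 0.836667°; total 88.836667
  N ⇒ keep positive
  λ: 18.05′ = 0.300833°; total 78.300833
  W ⇒ negate
Point 5:
  φ: 35.496′ = 0.591600°; total 85.591600
  N ⇒ keep positive
  Lon: 138 + 26.9006/60 = 138.448343
  E ⇒ keep positive

1. -32.02175, -41.13417
2. -55.11397, -60.97350
3. -88.89512, -60.60228
4. 88.83667, -78.30083
5. 85.59160, 138.44834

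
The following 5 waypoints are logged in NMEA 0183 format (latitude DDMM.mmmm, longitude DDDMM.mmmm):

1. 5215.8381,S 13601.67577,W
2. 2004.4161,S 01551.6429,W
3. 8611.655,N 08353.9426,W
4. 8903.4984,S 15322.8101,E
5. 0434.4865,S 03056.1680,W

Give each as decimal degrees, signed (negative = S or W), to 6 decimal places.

1. -52.263968, -136.027930
2. -20.073602, -15.860715
3. 86.194250, -83.899043
4. -89.058307, 153.380168
5. -4.574775, -30.936133

Point 1:
  φ: split at 2 digits → 52° and 15.8381′; 52 + 15.8381/60 = 52.2639683
  S ⇒ negate
  Longitude: degrees = first 3 digits = 136, minutes = 1.67577; 136 + 1.67577/60 = 136.0279295
  W ⇒ negate
Point 2:
  φ: degrees = first 2 digits = 20, minutes = 4.4161; 20 + 4.4161/60 = 20.0736017
  hemisphere S, so the sign is −
  λ: split at 3 digits → 015° and 51.6429′; 15 + 51.6429/60 = 15.8607150
  hemisphere W, so the sign is −
Point 3:
  Latitude: degrees = first 2 digits = 86, minutes = 11.655; 86 + 11.655/60 = 86.1942500
  N ⇒ keep positive
  Longitude: split at 3 digits → 083° and 53.9426′; 83 + 53.9426/60 = 83.8990433
  W ⇒ negate
Point 4:
  Lat: split at 2 digits → 89° and 3.4984′; 89 + 3.4984/60 = 89.0583067
  S ⇒ negate
  Longitude: split at 3 digits → 153° and 22.8101′; 153 + 22.8101/60 = 153.3801683
  E ⇒ keep positive
Point 5:
  Latitude: split at 2 digits → 04° and 34.4865′; 4 + 34.4865/60 = 4.5747750
  hemisphere S, so the sign is −
  λ: degrees = first 3 digits = 30, minutes = 56.168; 30 + 56.168/60 = 30.9361333
  W → negative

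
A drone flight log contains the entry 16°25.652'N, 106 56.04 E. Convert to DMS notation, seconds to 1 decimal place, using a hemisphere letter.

16°25′39.1″ N, 106°56′2.4″ E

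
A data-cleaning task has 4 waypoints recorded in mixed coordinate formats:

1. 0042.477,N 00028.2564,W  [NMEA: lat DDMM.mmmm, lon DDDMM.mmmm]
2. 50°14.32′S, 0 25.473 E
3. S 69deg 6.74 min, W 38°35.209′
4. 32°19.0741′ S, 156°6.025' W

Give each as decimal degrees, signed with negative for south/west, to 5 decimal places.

1. 0.70795, -0.47094
2. -50.23867, 0.42455
3. -69.11233, -38.58682
4. -32.31790, -156.10042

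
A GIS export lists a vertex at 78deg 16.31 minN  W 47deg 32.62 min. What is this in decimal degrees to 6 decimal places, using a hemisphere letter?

78.271833° N, 47.543667° W

Lat: 78 + 16.31/60 = 78.2718333
Lon: 47 + 32.62/60 = 47.5436667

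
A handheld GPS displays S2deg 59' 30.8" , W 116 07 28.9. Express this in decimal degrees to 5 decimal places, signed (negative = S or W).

φ: 2 + 59/60 + 30.8/3600 = 2.991889
hemisphere S, so the sign is −
Lon: 116° + 7/60 + 28.9/3600 = 116 + 0.116667 + 0.008028 = 116.124694
W → negative

-2.99189, -116.12469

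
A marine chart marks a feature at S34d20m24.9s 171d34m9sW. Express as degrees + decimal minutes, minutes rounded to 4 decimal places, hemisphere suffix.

34° 20.4150′ S, 171° 34.1500′ W

Latitude: seconds/60 = 0.41500; minutes = 20 + 0.41500 = 20.415000
Lon: 34 + 9/60 = 34.150000′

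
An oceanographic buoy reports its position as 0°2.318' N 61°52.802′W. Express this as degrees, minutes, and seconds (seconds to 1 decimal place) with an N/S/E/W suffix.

Latitude: 2.31800′ → 2′ and 0.31800 × 60 = 19.080″
λ: 52.80200′ → 52′ and 0.80200 × 60 = 48.120″

0°02′19.1″ N, 61°52′48.1″ W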